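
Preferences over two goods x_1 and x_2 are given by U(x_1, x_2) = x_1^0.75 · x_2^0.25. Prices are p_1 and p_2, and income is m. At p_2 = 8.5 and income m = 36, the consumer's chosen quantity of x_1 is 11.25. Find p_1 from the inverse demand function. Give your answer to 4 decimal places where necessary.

MU_x_1/MU_x_2 = (0.75·x_2)/(0.25·x_1); tangency sets this equal to p_1/p_2.
So 0.75·p_2·x_2 = 0.25·p_1·x_1; combined with the budget, a share 0.75 of income goes to x_1.
Demand: x_1*(p_1,p_2,m) = 0.75·m/p_1 and x_2* = 0.25·m/p_2.
Set x_1* = 11.25 in the demand function and solve for p_1: p_1 = 2.4.

p_1 = 2.4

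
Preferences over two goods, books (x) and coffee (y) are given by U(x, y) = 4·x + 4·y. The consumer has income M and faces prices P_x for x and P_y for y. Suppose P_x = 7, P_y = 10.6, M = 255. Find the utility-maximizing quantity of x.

x gives more utility per dollar, so spend all income on x: x* = M/P_x, y* = 0.
Numerically: x* = 36.4286, y* = 0.

x* = 36.4286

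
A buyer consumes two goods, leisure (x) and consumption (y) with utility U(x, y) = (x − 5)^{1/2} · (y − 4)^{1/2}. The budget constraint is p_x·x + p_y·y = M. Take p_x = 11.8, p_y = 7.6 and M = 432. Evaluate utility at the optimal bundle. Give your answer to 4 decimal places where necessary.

V = 18.0888

Substituting into the budget: x* = 5 + 0.5·(M − 5·p_x − 4·p_y)/p_x, and y* = 4 + 0.5·(…)/p_y.
Discretionary income = 432 − 5·11.8 − 4·7.6 = 342.6; x* = 5 + 0.5·342.6/11.8 = 19.5169; y* = 4 + 0.5·342.6/7.6 = 26.5395.
Utility at the optimum: U(19.5169, 26.5395) = 18.0888.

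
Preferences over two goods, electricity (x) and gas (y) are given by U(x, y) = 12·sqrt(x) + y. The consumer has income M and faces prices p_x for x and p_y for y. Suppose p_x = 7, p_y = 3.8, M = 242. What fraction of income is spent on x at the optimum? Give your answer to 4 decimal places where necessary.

Utility is quasi-linear in y; the FOC for x is 6/√x = p_x/p_y.
Thus x* = (6·p_y/p_x)² — independent of M — with the rest of income spent on y.
Plugging in: x* = (6·3.8/7)² = 10.609, y* = 44.1414.
Expenditure on x: 7·10.609 = 74.2629; share = 0.3069.

share on x = 0.3069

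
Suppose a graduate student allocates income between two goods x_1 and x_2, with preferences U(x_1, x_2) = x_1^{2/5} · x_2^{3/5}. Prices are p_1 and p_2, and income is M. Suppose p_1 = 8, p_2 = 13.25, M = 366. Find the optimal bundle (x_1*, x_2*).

MU_x_1/MU_x_2 = (0.4·x_2)/(0.6·x_1); tangency sets this equal to p_1/p_2.
So 0.4·p_2·x_2 = 0.6·p_1·x_1; combined with the budget, a share 0.4 of income goes to x_1.
Demand: x_1*(p_1,p_2,M) = 0.4·M/p_1 and x_2* = 0.6·M/p_2.
At p_1=8, p_2=13.25, M=366: x_1* = 0.4·366/8 = 18.3, x_2* = 16.5736.

x_1* = 18.3, x_2* = 16.5736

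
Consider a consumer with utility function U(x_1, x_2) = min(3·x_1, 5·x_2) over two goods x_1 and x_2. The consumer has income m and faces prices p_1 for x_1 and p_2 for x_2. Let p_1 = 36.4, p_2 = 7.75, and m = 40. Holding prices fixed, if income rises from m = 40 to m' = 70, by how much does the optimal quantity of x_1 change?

Δx_1* = 0.7308

Leontief preferences: the optimum is at the kink where x_1/5 = x_2/3, i.e. x_2 = (3/5)·x_1.
Budget: p_1·x_1 + p_2·(3/5)·x_1 = m, so (5·p_1 + 3·p_2)·x_1 = 5·m.
Demand: x_1*(p_1,p_2,m) = 5·m/(5·p_1 + 3·p_2), x_2* = 3·m/(5·p_1 + 3·p_2).
Here 5·36.4 + 3·7.75 = 205.25, giving x_1* = 0.9744.
At m' = 70: x_1* = 1.7052. Change: 1.7052 − 0.9744 = 0.7308.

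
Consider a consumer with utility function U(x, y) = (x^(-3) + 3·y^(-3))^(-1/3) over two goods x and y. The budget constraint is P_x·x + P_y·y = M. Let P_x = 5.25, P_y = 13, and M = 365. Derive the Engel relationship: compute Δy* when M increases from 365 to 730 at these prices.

Substitute y = (y/x)·x into the budget: x* = M/(P_x + P_y·(y/x)).
Numerically y/x = 1.049142, so x* = 365/(5.25 + 13·1.049142) = 19.3236 and y* = 1.049142·19.3236 = 20.2732.
At M' = 730: y* = 40.5463. Change: 40.5463 − 20.2732 = 20.2732.

Δy* = 20.2732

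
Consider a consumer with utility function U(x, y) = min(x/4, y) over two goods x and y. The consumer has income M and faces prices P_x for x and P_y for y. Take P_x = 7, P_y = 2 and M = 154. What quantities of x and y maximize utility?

x* = 20.5333, y* = 5.1333

With perfect complements, no substitution: consume in ratio x:y = 4:1.
Budget: P_x·x + P_y·(1/4)·x = M, so (4·P_x + P_y)·x = 4·M.
Demand: x*(P_x,P_y,M) = 4·M/(4·P_x + P_y), y* = M/(4·P_x + P_y).
Here 4·7 + 2 = 30, giving x* = 20.5333 and y* = 5.1333.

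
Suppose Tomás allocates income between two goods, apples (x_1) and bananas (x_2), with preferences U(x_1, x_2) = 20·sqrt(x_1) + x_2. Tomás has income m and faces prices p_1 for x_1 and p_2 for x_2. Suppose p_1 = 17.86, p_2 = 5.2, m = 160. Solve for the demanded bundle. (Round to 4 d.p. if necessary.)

x_1* = 8.477, x_2* = 1.6539

MU_x_1 = 10/√x_1, MU_x_2 = 1. Tangency: 10/√x_1 = p_1/p_2.
Solve: √x_1 = 10·p_2/p_1, so x_1*(p_1,p_2) = (10·p_2/p_1)², and x_2* = (m − p_1·x_1*)/p_2.
Plugging in: x_1* = (10·5.2/17.86)² = 8.477, x_2* = 1.6539.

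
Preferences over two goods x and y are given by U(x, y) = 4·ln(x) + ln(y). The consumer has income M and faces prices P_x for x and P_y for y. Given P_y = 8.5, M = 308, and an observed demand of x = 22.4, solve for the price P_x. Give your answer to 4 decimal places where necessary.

P_x = 11

The MRS is 4·y/x. Set MRS = P_x/P_y.
So 4·P_y·y = P_x·x; combined with the budget, a share 0.8 of income goes to x.
Demand: x*(P_x,P_y,M) = 0.8·M/P_x and y* = 0.2·M/P_y.
Set x* = 22.4 in the demand function and solve for P_x: P_x = 11.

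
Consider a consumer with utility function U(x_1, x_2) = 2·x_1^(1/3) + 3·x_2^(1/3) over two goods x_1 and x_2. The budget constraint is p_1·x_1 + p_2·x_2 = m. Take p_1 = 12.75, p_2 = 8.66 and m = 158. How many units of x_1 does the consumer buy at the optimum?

From the CES first-order condition, (2/3)·(x_2/x_1)^(2/3) = p_1/p_2.
Solve for the ratio: x_2/x_1 = [(3/2)·p_1/p_2]^(1.5).
With the ratio pinned down, the budget gives x_1* = m/(p_1 + p_2·(x_2/x_1)) and x_2* = (x_2/x_1)·x_1*.
Numerically x_2/x_1 = 3.2819, so x_1* = 158/(12.75 + 8.66·3.2819) = 3.8376.

x_1* = 3.8376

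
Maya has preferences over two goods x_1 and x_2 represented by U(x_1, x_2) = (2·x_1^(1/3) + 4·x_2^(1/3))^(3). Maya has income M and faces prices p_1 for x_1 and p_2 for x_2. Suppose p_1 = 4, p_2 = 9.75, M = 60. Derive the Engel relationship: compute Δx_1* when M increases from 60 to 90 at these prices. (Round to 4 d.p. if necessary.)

MRS = MU_x_1/MU_x_2 = (1/2)·(x_2/x_1)^(2/3). Set equal to p_1/p_2.
Solve for the ratio: x_2/x_1 = [2·p_1/p_2]^(1.5).
Substitute x_2 = (x_2/x_1)·x_1 into the budget: x_1* = M/(p_1 + p_2·(x_2/x_1)).
Numerically x_2/x_1 = 0.743238, so x_1* = 60/(4 + 9.75·0.743238) = 5.335.
At M' = 90: x_1* = 8.0024. Change: 8.0024 − 5.335 = 2.6675.

Δx_1* = 2.6675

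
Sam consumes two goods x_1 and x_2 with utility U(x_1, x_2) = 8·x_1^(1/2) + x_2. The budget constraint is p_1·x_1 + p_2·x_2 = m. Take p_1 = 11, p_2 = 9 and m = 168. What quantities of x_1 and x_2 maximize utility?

x_1* = 10.7107, x_2* = 5.5758

MU_x_1 = 4/√x_1, MU_x_2 = 1. Tangency: 4/√x_1 = p_1/p_2.
Solve: √x_1 = 4·p_2/p_1, so x_1*(p_1,p_2) = (4·p_2/p_1)², and x_2* = (m − p_1·x_1*)/p_2.
Plugging in: x_1* = (4·9/11)² = 10.7107, x_2* = 5.5758.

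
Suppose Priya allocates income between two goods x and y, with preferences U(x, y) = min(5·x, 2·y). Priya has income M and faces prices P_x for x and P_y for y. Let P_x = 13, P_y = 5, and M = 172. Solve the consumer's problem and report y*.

Here 2·13 + 5·5 = 51, giving y* = 16.8627.

y* = 16.8627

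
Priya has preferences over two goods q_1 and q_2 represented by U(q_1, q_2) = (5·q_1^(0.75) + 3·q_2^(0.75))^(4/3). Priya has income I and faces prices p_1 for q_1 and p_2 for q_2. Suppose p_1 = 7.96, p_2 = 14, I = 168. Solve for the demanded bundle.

MU_q_1 ∝ 5·q_1^(-0.25), MU_q_2 ∝ 3·q_2^(-0.25), so MRS = (5/3)·(q_2/q_1)^(0.25) = p_1/p_2.
Hence q_2/q_1 = ((3/5)·p_1/p_2)^(1/(0.25)), i.e. raised to the 4 power.
Substitute q_2 = (q_2/q_1)·q_1 into the budget: q_1* = I/(p_1 + p_2·(q_2/q_1)).
Numerically q_2/q_1 = 0.013544, so q_1* = 168/(7.96 + 14·0.013544) = 20.6145 and q_2* = 0.013544·20.6145 = 0.2792.

q_1* = 20.6145, q_2* = 0.2792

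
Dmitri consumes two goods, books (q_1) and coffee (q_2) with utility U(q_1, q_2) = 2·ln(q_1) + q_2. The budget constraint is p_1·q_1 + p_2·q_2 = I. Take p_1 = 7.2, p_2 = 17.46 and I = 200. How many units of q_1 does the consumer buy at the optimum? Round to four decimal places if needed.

q_1* = 4.85

So q_1*(p_1,p_2) = 2·p_2/p_1, independent of income; and q_2* = (I − 2·p_2)/p_2.
At the given prices: q_1* = 2·17.46/7.2 = 4.85.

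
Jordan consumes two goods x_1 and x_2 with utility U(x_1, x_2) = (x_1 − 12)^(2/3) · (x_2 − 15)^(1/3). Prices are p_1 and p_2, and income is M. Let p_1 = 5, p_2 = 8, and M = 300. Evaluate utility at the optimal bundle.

Let x_1' = x_1−12, x_2' = x_2−15. MRS = 2·x_2'/x_1' = p_1/p_2.
Substituting into the budget: x_1* = 12 + 2/3·(M − 12·p_1 − 15·p_2)/p_1, and x_2* = 15 + 1/3·(…)/p_2.
Discretionary income = 300 − 12·5 − 15·8 = 120; x_1* = 12 + 2/3·120/5 = 28; x_2* = 15 + 1/3·120/8 = 20.
Utility at the optimum: U(28, 20) = 10.8577.

V = 10.8577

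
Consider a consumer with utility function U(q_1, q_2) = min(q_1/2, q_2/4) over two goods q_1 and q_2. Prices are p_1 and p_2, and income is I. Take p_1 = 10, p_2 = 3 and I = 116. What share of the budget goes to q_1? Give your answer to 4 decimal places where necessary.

share on q_1 = 0.625

Demand: q_1*(p_1,p_2,I) = 2·I/(2·p_1 + 4·p_2), q_2* = 4·I/(2·p_1 + 4·p_2).
Here 2·10 + 4·3 = 32, giving q_1* = 7.25 and q_2* = 14.5.
Expenditure on q_1: 10·7.25 = 72.5; share = 0.625.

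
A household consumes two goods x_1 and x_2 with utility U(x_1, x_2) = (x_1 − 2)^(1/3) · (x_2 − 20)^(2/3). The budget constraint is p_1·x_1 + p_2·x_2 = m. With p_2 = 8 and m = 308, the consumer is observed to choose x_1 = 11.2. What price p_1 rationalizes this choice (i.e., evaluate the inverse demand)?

p_1 = 5

MRS = (1/2)·(x_2−20)/(x_1−2). Tangency with p_1/p_2 gives x_2−20 = 2·(p_1/p_2)·(x_1−2).
Substituting into the budget: x_1* = 2 + 1/3·(m − 2·p_1 − 20·p_2)/p_1, and x_2* = 20 + 2/3·(…)/p_2.
Set x_1* = 11.2 in the demand function and solve for p_1: p_1 = 5.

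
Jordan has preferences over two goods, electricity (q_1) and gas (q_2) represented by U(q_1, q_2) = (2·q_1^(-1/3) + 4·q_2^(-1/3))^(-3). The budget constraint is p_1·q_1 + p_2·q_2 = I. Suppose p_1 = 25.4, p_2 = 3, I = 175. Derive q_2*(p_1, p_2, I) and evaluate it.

q_2* = 28.96

MU_q_1 ∝ 2·q_1^(-4/3), MU_q_2 ∝ 4·q_2^(-4/3), so MRS = (1/2)·(q_2/q_1)^(4/3) = p_1/p_2.
Solve for the ratio: q_2/q_1 = [2·p_1/p_2]^(0.75).
Substitute q_2 = (q_2/q_1)·q_1 into the budget: q_1* = I/(p_1 + p_2·(q_2/q_1)).
Numerically q_2/q_1 = 8.347508, so q_1* = 175/(25.4 + 3·8.347508) = 3.4693 and q_2* = 8.347508·3.4693 = 28.96.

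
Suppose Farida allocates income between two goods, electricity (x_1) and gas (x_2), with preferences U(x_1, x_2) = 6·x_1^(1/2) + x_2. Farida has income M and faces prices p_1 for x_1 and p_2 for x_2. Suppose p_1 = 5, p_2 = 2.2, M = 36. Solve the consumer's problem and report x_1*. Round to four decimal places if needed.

x_1* = 1.7424

Utility is quasi-linear in x_2; the FOC for x_1 is 3/√x_1 = p_1/p_2.
Solve: √x_1 = 3·p_2/p_1, so x_1*(p_1,p_2) = (3·p_2/p_1)², and x_2* = (M − p_1·x_1*)/p_2.
Plugging in: x_1* = (3·2.2/5)² = 1.7424.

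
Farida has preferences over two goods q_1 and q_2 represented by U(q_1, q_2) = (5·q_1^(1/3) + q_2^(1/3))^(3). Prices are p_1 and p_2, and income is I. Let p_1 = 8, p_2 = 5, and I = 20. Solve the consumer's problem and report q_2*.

From the CES first-order condition, 5·(q_2/q_1)^(2/3) = p_1/p_2.
Solve for the ratio: q_2/q_1 = [(1/5)·p_1/p_2]^(1.5).
Substitute q_2 = (q_2/q_1)·q_1 into the budget: q_1* = I/(p_1 + p_2·(q_2/q_1)).
Numerically q_2/q_1 = 0.181019, so q_1* = 20/(8 + 5·0.181019) = 2.2459 and q_2* = 0.181019·2.2459 = 0.4066.

q_2* = 0.4066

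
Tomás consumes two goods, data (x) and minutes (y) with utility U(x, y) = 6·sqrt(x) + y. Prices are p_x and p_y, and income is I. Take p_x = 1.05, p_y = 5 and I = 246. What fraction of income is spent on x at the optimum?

Thus x* = (3·p_y/p_x)² — independent of I — with the rest of income spent on y.
Plugging in: x* = (3·5/1.05)² = 204.0816, y* = 6.3429.
Expenditure on x: 1.05·204.0816 = 214.2857; share = 0.8711.

share on x = 0.8711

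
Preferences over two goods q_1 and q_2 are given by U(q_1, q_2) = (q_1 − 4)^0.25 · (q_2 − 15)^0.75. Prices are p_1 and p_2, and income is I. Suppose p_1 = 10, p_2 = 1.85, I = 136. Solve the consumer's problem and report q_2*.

q_2* = 42.6689

MRS = (1/3)·(q_2−15)/(q_1−4). Tangency with p_1/p_2 gives q_2−15 = 3·(p_1/p_2)·(q_1−4).
Substituting into the budget: q_1* = 4 + 0.25·(I − 4·p_1 − 15·p_2)/p_1, and q_2* = 15 + 0.75·(…)/p_2.
Discretionary income = 136 − 4·10 − 15·1.85 = 68.25; q_2* = 15 + 0.75·68.25/1.85 = 42.6689.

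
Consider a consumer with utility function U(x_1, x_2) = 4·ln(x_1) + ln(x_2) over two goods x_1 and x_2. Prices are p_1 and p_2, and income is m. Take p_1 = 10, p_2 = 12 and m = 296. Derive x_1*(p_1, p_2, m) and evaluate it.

x_1* = 23.68

MU_x_1/MU_x_2 = (4·x_2)/(x_1); tangency sets this equal to p_1/p_2.
Rearranging, p_2·x_2 = (1/4)·p_1·x_1. Substituting into the budget gives p_1·x_1·(1 + (1/4)) = m.
Demand: x_1*(p_1,p_2,m) = 0.8·m/p_1 and x_2* = 0.2·m/p_2.
At p_1=10, p_2=12, m=296: x_1* = 0.8·296/10 = 23.68.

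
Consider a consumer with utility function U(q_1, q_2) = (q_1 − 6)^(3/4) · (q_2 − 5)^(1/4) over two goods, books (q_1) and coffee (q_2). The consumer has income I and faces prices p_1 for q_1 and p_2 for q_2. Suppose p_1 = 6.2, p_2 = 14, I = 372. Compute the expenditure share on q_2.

Let q_1' = q_1−6, q_2' = q_2−5. MRS = 3·q_2'/q_1' = p_1/p_2.
Substituting into the budget: q_1* = 6 + 0.75·(I − 6·p_1 − 5·p_2)/p_1, and q_2* = 5 + 0.25·(…)/p_2.
Discretionary income = 372 − 6·6.2 − 5·14 = 264.8; q_1* = 6 + 0.75·264.8/6.2 = 38.0323; q_2* = 5 + 0.25·264.8/14 = 9.7286.
Expenditure on q_2: 14·9.7286 = 136.2; share = 0.3661.

share on q_2 = 0.3661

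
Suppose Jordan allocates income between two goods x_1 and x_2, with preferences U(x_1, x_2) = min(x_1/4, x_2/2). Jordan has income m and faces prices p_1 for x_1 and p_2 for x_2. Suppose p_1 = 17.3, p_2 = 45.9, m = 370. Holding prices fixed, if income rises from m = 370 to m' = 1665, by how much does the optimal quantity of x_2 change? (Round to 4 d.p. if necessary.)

With perfect complements, no substitution: consume in ratio x_1:x_2 = 4:2.
Budget: p_1·x_1 + p_2·(1/2)·x_1 = m, so (4·p_1 + 2·p_2)·x_1 = 4·m.
Demand: x_1*(p_1,p_2,m) = 4·m/(4·p_1 + 2·p_2), x_2* = 2·m/(4·p_1 + 2·p_2).
Here 4·17.3 + 2·45.9 = 161, giving x_2* = 4.5963.
At m' = 1665: x_2* = 20.6832. Change: 20.6832 − 4.5963 = 16.087.

Δx_2* = 16.087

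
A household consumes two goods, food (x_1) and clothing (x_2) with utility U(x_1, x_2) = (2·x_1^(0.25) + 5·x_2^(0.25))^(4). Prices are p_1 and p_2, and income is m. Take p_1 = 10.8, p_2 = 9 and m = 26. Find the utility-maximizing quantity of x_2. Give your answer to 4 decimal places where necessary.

x_2* = 2.2616

With the ratio pinned down, the budget gives x_1* = m/(p_1 + p_2·(x_2/x_1)) and x_2* = (x_2/x_1)·x_1*.
Numerically x_2/x_1 = 4.326749, so x_1* = 26/(10.8 + 9·4.326749) = 0.5227 and x_2* = 4.326749·0.5227 = 2.2616.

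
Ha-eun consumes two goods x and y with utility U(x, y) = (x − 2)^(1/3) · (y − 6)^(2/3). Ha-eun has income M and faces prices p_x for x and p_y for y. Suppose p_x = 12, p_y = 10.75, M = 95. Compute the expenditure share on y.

share on y = 0.7246

MRS = (1/2)·(y−6)/(x−2). Tangency with p_x/p_y gives y−6 = 2·(p_x/p_y)·(x−2).
Substituting into the budget: x* = 2 + 1/3·(M − 2·p_x − 6·p_y)/p_x, and y* = 6 + 2/3·(…)/p_y.
Discretionary income = 95 − 2·12 − 6·10.75 = 6.5; x* = 2 + 1/3·6.5/12 = 2.1806; y* = 6 + 2/3·6.5/10.75 = 6.4031.
Expenditure on y: 10.75·6.4031 = 68.8333; share = 0.7246.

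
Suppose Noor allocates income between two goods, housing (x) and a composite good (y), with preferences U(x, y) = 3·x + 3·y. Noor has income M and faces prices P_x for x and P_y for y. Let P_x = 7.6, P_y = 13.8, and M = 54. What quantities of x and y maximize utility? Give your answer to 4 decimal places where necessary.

x* = 7.1053, y* = 0

x gives more utility per dollar, so spend all income on x: x* = M/P_x, y* = 0.
Numerically: x* = 7.1053, y* = 0.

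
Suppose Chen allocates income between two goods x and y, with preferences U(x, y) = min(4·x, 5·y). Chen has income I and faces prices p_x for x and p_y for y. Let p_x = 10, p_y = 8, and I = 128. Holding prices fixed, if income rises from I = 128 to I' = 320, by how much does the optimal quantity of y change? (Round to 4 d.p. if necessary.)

With perfect complements, no substitution: consume in ratio x:y = 5:4.
Budget: p_x·x + p_y·(4/5)·x = I, so (5·p_x + 4·p_y)·x = 5·I.
Demand: x*(p_x,p_y,I) = 5·I/(5·p_x + 4·p_y), y* = 4·I/(5·p_x + 4·p_y).
Here 5·10 + 4·8 = 82, giving y* = 6.2439.
At I' = 320: y* = 15.6098. Change: 15.6098 − 6.2439 = 9.3659.

Δy* = 9.3659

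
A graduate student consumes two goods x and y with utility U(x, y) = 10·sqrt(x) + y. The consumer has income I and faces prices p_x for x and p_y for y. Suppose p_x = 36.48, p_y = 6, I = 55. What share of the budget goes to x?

Utility is quasi-linear in y; the FOC for x is 5/√x = p_x/p_y.
Solve: √x = 5·p_y/p_x, so x*(p_x,p_y) = (5·p_y/p_x)², and y* = (I − p_x·x*)/p_y.
Plugging in: x* = (5·6/36.48)² = 0.6763, y* = 5.0548.
Expenditure on x: 36.48·0.6763 = 24.6711; share = 0.4486.

share on x = 0.4486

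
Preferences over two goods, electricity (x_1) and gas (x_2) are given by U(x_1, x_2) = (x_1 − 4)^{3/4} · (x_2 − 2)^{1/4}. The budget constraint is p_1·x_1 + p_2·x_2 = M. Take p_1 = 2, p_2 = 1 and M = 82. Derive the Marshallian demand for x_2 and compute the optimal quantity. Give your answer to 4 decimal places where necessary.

x_2* = 20

This is Cobb-Douglas in (x_1−4, x_2−2): tangency gives 0.75·p_2·(x_2−2) = 0.25·p_1·(x_1−4).
Substituting into the budget: x_1* = 4 + 0.75·(M − 4·p_1 − 2·p_2)/p_1, and x_2* = 2 + 0.25·(…)/p_2.
Discretionary income = 82 − 4·2 − 2·1 = 72; x_2* = 2 + 0.25·72/1 = 20.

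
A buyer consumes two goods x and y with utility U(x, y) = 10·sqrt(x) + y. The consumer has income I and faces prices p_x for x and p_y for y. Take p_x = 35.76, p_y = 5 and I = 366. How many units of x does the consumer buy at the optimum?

Utility is quasi-linear in y; the FOC for x is 5/√x = p_x/p_y.
Thus x* = (5·p_y/p_x)² — independent of I — with the rest of income spent on y.
Plugging in: x* = (5·5/35.76)² = 0.4887.

x* = 0.4887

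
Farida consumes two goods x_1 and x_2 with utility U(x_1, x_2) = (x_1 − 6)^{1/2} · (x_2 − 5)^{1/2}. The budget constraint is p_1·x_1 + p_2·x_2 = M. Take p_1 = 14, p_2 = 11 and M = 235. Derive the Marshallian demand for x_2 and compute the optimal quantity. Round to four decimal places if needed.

This is Cobb-Douglas in (x_1−6, x_2−5): tangency gives 0.5·p_2·(x_2−5) = 0.5·p_1·(x_1−6).
Substituting into the budget: x_1* = 6 + 0.5·(M − 6·p_1 − 5·p_2)/p_1, and x_2* = 5 + 0.5·(…)/p_2.
Discretionary income = 235 − 6·14 − 5·11 = 96; x_2* = 5 + 0.5·96/11 = 9.3636.

x_2* = 9.3636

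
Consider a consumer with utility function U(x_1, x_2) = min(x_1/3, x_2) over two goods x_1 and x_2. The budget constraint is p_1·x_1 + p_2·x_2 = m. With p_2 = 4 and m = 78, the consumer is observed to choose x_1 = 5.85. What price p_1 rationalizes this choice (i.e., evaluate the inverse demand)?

Leontief preferences: the optimum is at the kink where x_1/3 = x_2/1, i.e. x_2 = (1/3)·x_1.
Budget: p_1·x_1 + p_2·(1/3)·x_1 = m, so (3·p_1 + p_2)·x_1 = 3·m.
Demand: x_1*(p_1,p_2,m) = 3·m/(3·p_1 + p_2), x_2* = m/(3·p_1 + p_2).
Set x_1* = 5.85 in the demand function and solve for p_1: p_1 = 12.

p_1 = 12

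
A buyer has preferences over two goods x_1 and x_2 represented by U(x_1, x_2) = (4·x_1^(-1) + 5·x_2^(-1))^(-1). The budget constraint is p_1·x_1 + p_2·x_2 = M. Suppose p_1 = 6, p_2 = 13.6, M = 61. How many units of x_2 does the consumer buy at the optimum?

x_2* = 2.8137

MRS = MU_x_1/MU_x_2 = (4/5)·(x_2/x_1)^(2). Set equal to p_1/p_2.
Solve for the ratio: x_2/x_1 = [(5/4)·p_1/p_2]^(0.5).
Substitute x_2 = (x_2/x_1)·x_1 into the budget: x_1* = M/(p_1 + p_2·(x_2/x_1)).
Numerically x_2/x_1 = 0.742611, so x_1* = 61/(6 + 13.6·0.742611) = 3.7889 and x_2* = 0.742611·3.7889 = 2.8137.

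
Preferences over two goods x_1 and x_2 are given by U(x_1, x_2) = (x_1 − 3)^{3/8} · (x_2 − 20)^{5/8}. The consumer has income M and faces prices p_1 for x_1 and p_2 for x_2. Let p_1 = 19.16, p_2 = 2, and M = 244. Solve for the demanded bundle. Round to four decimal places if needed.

x_1* = 5.8677, x_2* = 65.7875

MRS = (3/5)·(x_2−20)/(x_1−3). Tangency with p_1/p_2 gives x_2−20 = (5/3)·(p_1/p_2)·(x_1−3).
After buying the subsistence bundle (3, 20), a share 0.375 of the remaining income goes to x_1: x_1* = 3 + 0.375·(M − 3p_1 − 20p_2)/p_1.
Discretionary income = 244 − 3·19.16 − 20·2 = 146.52; x_1* = 3 + 0.375·146.52/19.16 = 5.8677; x_2* = 20 + 0.625·146.52/2 = 65.7875.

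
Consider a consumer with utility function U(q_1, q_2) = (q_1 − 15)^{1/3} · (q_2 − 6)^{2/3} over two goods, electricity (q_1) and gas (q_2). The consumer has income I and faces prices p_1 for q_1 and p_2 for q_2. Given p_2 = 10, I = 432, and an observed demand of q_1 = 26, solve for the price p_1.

p_1 = 7.75

This is Cobb-Douglas in (q_1−15, q_2−6): tangency gives 1/3·p_2·(q_2−6) = 2/3·p_1·(q_1−15).
After buying the subsistence bundle (15, 6), a share 1/3 of the remaining income goes to q_1: q_1* = 15 + 1/3·(I − 15p_1 − 6p_2)/p_1.
Set q_1* = 26 in the demand function and solve for p_1: p_1 = 7.75.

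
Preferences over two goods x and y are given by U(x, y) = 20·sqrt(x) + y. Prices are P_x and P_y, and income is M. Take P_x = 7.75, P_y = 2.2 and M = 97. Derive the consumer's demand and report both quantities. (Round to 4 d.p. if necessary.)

x* = 8.0583, y* = 15.7038

Set MRS = P_x/P_y: 10·x^(−1/2) = P_x/P_y.
Thus x* = (10·P_y/P_x)² — independent of M — with the rest of income spent on y.
Plugging in: x* = (10·2.2/7.75)² = 8.0583, y* = 15.7038.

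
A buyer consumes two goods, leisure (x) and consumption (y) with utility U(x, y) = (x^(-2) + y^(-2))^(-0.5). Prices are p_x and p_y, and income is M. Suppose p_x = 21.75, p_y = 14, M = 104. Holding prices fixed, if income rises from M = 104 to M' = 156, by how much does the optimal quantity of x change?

MRS = MU_x/MU_y = (y/x)^(3). Set equal to p_x/p_y.
Hence y/x = (p_x/p_y)^(1/(3)), i.e. raised to the 1/3 power.
With the ratio pinned down, the budget gives x* = M/(p_x + p_y·(y/x)) and y* = (y/x)·x*.
Numerically y/x = 1.158183, so x* = 104/(21.75 + 14·1.158183) = 2.7394.
At M' = 156: x* = 4.1091. Change: 4.1091 − 2.7394 = 1.3697.

Δx* = 1.3697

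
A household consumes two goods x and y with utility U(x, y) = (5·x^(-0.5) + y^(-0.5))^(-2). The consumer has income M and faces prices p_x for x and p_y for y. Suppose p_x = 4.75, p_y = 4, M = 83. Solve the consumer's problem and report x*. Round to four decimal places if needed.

MU_x ∝ 5·x^(-1.5), MU_y ∝ y^(-1.5), so MRS = 5·(y/x)^(1.5) = p_x/p_y.
Solve for the ratio: y/x = [(1/5)·p_x/p_y]^(2/3).
Substitute y = (y/x)·x into the budget: x* = M/(p_x + p_y·(y/x)).
Numerically y/x = 0.383509, so x* = 83/(4.75 + 4·0.383509) = 13.2081.

x* = 13.2081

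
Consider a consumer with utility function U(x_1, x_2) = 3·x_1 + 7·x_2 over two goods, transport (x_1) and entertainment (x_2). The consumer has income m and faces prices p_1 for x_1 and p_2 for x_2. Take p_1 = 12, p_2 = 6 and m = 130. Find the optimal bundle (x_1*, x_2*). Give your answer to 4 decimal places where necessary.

x_1* = 0, x_2* = 21.6667

Linear utility — the consumer picks whichever good has higher MU/price: 3/12 = 0.25 vs 7/6 = 1.1667.
x_2 gives more utility per dollar, so spend all income on x_2: x_2* = m/p_2, x_1* = 0.
Numerically: x_1* = 0, x_2* = 21.6667.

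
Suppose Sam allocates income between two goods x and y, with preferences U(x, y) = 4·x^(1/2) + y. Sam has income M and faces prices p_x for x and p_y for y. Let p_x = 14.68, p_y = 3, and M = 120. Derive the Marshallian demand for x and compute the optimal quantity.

x* = 0.1671

Set MRS = p_x/p_y: 2·x^(−1/2) = p_x/p_y.
Thus x* = (2·p_y/p_x)² — independent of M — with the rest of income spent on y.
Plugging in: x* = (2·3/14.68)² = 0.1671.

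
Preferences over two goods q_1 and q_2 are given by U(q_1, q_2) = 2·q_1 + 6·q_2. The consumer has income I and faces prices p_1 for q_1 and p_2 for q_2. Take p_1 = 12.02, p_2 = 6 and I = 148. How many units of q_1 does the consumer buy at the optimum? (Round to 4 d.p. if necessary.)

q_1* = 0

Perfect substitutes: compare marginal utility per dollar. 2/p_1 vs 6/p_2 → 0.1664 vs 1.
q_2 gives more utility per dollar, so spend all income on q_2: q_2* = I/p_2, q_1* = 0.
Numerically: q_1* = 0, q_2* = 24.6667.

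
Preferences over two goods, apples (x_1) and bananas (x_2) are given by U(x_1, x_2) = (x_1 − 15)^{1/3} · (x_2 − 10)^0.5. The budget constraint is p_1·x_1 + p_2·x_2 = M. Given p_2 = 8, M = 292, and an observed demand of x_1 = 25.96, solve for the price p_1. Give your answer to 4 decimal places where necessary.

Let x_1' = x_1−15, x_2' = x_2−10. MRS = (2/3)·x_2'/x_1' = p_1/p_2.
Substituting into the budget: x_1* = 15 + 0.4·(M − 15·p_1 − 10·p_2)/p_1, and x_2* = 10 + 0.6·(…)/p_2.
Set x_1* = 25.96 in the demand function and solve for p_1: p_1 = 5.

p_1 = 5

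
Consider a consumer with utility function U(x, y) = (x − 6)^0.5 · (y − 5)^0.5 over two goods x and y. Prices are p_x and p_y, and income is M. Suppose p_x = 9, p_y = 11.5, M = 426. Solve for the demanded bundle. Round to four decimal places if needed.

x* = 23.4722, y* = 18.6739

Discretionary income = 426 − 6·9 − 5·11.5 = 314.5; x* = 6 + 0.5·314.5/9 = 23.4722; y* = 5 + 0.5·314.5/11.5 = 18.6739.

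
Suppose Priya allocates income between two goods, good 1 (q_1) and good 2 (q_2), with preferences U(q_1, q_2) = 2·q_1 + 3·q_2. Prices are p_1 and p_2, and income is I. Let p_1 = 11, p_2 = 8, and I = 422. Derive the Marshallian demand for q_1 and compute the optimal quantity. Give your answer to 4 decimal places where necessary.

q_1* = 0

Numerically: q_1* = 0, q_2* = 52.75.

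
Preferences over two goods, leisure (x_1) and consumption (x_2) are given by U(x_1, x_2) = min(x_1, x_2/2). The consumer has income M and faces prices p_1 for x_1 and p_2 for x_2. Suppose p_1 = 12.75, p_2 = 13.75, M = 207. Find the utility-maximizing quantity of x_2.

x_2* = 10.2857

Here 12.75 + 2·13.75 = 40.25, giving x_2* = 10.2857.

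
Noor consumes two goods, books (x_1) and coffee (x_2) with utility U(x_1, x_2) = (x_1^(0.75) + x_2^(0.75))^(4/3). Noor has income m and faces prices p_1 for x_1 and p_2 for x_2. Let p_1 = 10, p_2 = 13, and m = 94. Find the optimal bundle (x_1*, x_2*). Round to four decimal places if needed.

x_1* = 6.4597, x_2* = 2.2617

MRS = MU_x_1/MU_x_2 = (x_2/x_1)^(0.25). Set equal to p_1/p_2.
Solve for the ratio: x_2/x_1 = [p_1/p_2]^(4).
With the ratio pinned down, the budget gives x_1* = m/(p_1 + p_2·(x_2/x_1)) and x_2* = (x_2/x_1)·x_1*.
Numerically x_2/x_1 = 0.350128, so x_1* = 94/(10 + 13·0.350128) = 6.4597 and x_2* = 0.350128·6.4597 = 2.2617.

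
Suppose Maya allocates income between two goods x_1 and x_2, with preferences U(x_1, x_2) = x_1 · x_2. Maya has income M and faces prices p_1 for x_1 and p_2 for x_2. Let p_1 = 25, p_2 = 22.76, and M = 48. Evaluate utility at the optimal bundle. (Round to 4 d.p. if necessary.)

Demand: x_1*(p_1,p_2,M) = 0.5·M/p_1 and x_2* = 0.5·M/p_2.
At p_1=25, p_2=22.76, M=48: x_1* = 0.5·48/25 = 0.96, x_2* = 1.0545.
Utility at the optimum: U(0.96, 1.0545) = 1.0123.

V = 1.0123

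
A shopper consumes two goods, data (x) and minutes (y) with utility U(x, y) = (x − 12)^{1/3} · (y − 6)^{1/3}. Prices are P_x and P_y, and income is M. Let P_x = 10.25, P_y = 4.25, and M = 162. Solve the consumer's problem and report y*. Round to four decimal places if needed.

y* = 7.5882

After buying the subsistence bundle (12, 6), a share 0.5 of the remaining income goes to x: x* = 12 + 0.5·(M − 12P_x − 6P_y)/P_x.
Discretionary income = 162 − 12·10.25 − 6·4.25 = 13.5; y* = 6 + 0.5·13.5/4.25 = 7.5882.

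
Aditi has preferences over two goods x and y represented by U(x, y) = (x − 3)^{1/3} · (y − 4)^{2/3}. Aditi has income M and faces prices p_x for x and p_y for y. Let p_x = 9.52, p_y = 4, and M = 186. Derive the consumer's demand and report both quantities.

MRS = (1/2)·(y−4)/(x−3). Tangency with p_x/p_y gives y−4 = 2·(p_x/p_y)·(x−3).
After buying the subsistence bundle (3, 4), a share 1/3 of the remaining income goes to x: x* = 3 + 1/3·(M − 3p_x − 4p_y)/p_x.
Discretionary income = 186 − 3·9.52 − 4·4 = 141.44; x* = 3 + 1/3·141.44/9.52 = 7.9524; y* = 4 + 2/3·141.44/4 = 27.5733.

x* = 7.9524, y* = 27.5733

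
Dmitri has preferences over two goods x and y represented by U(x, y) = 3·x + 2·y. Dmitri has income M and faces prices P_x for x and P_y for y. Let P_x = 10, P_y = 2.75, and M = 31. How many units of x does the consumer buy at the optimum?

x* = 0

Perfect substitutes: compare marginal utility per dollar. 3/P_x vs 2/P_y → 0.3 vs 0.7273.
y gives more utility per dollar, so spend all income on y: y* = M/P_y, x* = 0.
Numerically: x* = 0, y* = 11.2727.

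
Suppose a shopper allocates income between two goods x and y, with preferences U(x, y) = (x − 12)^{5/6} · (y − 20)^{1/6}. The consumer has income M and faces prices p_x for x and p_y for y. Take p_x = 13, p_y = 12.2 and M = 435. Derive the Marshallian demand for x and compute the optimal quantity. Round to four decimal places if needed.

x* = 14.2436

This is Cobb-Douglas in (x−12, y−20): tangency gives 5/6·p_y·(y−20) = 1/6·p_x·(x−12).
After buying the subsistence bundle (12, 20), a share 5/6 of the remaining income goes to x: x* = 12 + 5/6·(M − 12p_x − 20p_y)/p_x.
Discretionary income = 435 − 12·13 − 20·12.2 = 35; x* = 12 + 5/6·35/13 = 14.2436.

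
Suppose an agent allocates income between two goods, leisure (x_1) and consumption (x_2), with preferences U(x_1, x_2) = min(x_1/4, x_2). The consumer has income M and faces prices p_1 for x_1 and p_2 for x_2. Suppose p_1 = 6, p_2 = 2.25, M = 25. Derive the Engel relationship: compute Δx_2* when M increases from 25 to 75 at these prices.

Δx_2* = 1.9048

With perfect complements, no substitution: consume in ratio x_1:x_2 = 4:1.
Budget: p_1·x_1 + p_2·(1/4)·x_1 = M, so (4·p_1 + p_2)·x_1 = 4·M.
Demand: x_1*(p_1,p_2,M) = 4·M/(4·p_1 + p_2), x_2* = M/(4·p_1 + p_2).
Here 4·6 + 2.25 = 26.25, giving x_2* = 0.9524.
At M' = 75: x_2* = 2.8571. Change: 2.8571 − 0.9524 = 1.9048.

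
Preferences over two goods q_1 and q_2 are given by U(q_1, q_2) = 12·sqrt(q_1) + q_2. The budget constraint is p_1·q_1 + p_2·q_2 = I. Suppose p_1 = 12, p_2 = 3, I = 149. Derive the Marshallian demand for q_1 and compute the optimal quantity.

q_1* = 2.25

Utility is quasi-linear in q_2; the FOC for q_1 is 6/√q_1 = p_1/p_2.
Solve: √q_1 = 6·p_2/p_1, so q_1*(p_1,p_2) = (6·p_2/p_1)², and q_2* = (I − p_1·q_1*)/p_2.
Plugging in: q_1* = (6·3/12)² = 2.25.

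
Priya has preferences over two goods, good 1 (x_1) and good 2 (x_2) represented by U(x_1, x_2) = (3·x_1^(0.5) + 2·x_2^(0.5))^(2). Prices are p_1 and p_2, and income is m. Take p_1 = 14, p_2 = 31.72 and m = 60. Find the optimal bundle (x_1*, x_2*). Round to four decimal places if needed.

From the CES first-order condition, (3/2)·(x_2/x_1)^(0.5) = p_1/p_2.
Solve for the ratio: x_2/x_1 = [(2/3)·p_1/p_2]^(2).
With the ratio pinned down, the budget gives x_1* = m/(p_1 + p_2·(x_2/x_1)) and x_2* = (x_2/x_1)·x_1*.
Numerically x_2/x_1 = 0.086578, so x_1* = 60/(14 + 31.72·0.086578) = 3.5829 and x_2* = 0.086578·3.5829 = 0.3102.

x_1* = 3.5829, x_2* = 0.3102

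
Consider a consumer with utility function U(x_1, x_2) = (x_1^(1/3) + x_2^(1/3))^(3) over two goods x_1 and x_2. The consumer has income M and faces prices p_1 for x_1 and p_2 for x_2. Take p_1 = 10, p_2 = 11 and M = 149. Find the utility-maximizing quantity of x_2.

MU_x_1 ∝ x_1^(-2/3), MU_x_2 ∝ x_2^(-2/3), so MRS = (x_2/x_1)^(2/3) = p_1/p_2.
Solve for the ratio: x_2/x_1 = [p_1/p_2]^(1.5).
Substitute x_2 = (x_2/x_1)·x_1 into the budget: x_1* = M/(p_1 + p_2·(x_2/x_1)).
Numerically x_2/x_1 = 0.866784, so x_1* = 149/(10 + 11·0.866784) = 7.6275 and x_2* = 0.866784·7.6275 = 6.6114.

x_2* = 6.6114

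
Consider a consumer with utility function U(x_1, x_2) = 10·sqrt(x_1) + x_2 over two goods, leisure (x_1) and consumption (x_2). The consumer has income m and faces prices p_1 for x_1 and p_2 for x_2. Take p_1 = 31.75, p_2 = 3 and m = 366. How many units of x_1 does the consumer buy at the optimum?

x_1* = 0.2232

MU_x_1 = 5/√x_1, MU_x_2 = 1. Tangency: 5/√x_1 = p_1/p_2.
Solve: √x_1 = 5·p_2/p_1, so x_1*(p_1,p_2) = (5·p_2/p_1)², and x_2* = (m − p_1·x_1*)/p_2.
Plugging in: x_1* = (5·3/31.75)² = 0.2232.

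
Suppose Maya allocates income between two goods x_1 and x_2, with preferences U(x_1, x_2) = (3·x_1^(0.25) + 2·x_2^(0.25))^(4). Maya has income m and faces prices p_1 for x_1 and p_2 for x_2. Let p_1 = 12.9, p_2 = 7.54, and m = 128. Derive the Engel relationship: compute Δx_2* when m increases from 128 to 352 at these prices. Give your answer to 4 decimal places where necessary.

Δx_2* = 12.1972

MU_x_1 ∝ 3·x_1^(-0.75), MU_x_2 ∝ 2·x_2^(-0.75), so MRS = (3/2)·(x_2/x_1)^(0.75) = p_1/p_2.
Hence x_2/x_1 = ((2/3)·p_1/p_2)^(1/(0.75)), i.e. raised to the 4/3 power.
With the ratio pinned down, the budget gives x_1* = m/(p_1 + p_2·(x_2/x_1)) and x_2* = (x_2/x_1)·x_1*.
Numerically x_2/x_1 = 1.191707, so x_1* = 128/(12.9 + 7.54·1.191707) = 5.8486 and x_2* = 1.191707·5.8486 = 6.9699.
At m' = 352: x_2* = 19.1671. Change: 19.1671 − 6.9699 = 12.1972.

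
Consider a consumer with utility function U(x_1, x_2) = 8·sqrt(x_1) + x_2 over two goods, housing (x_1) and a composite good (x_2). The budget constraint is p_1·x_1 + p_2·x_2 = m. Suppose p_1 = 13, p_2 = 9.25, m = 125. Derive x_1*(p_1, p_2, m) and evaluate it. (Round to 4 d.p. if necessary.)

x_1* = 8.1006

Solve: √x_1 = 4·p_2/p_1, so x_1*(p_1,p_2) = (4·p_2/p_1)², and x_2* = (m − p_1·x_1*)/p_2.
Plugging in: x_1* = (4·9.25/13)² = 8.1006.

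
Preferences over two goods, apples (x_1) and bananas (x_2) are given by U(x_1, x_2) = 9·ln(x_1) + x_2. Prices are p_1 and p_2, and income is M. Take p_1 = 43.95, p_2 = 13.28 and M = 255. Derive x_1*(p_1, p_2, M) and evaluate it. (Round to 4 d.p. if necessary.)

Set MRS = p_1/p_2: (9/x_1)/1 = p_1/p_2.
So x_1*(p_1,p_2) = 9·p_2/p_1, independent of income; and x_2* = (M − 9·p_2)/p_2.
At the given prices: x_1* = 9·13.28/43.95 = 2.7195.

x_1* = 2.7195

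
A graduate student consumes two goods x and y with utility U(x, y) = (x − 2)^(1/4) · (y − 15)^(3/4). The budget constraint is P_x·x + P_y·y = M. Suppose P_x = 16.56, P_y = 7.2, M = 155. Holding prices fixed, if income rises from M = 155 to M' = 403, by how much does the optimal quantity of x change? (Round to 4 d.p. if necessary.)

Let x' = x−2, y' = y−15. MRS = (1/3)·y'/x' = P_x/P_y.
Substituting into the budget: x* = 2 + 0.25·(M − 2·P_x − 15·P_y)/P_x, and y* = 15 + 0.75·(…)/P_y.
Discretionary income = 155 − 2·16.56 − 15·7.2 = 13.88; x* = 2 + 0.25·13.88/16.56 = 2.2095.
At M' = 403: x* = 5.9535. Change: 5.9535 − 2.2095 = 3.744.

Δx* = 3.744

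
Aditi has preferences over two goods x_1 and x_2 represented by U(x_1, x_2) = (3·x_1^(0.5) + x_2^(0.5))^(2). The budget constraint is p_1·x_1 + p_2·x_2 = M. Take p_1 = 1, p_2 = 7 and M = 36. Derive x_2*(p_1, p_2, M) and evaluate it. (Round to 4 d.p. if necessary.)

MRS = MU_x_1/MU_x_2 = 3·(x_2/x_1)^(0.5). Set equal to p_1/p_2.
Hence x_2/x_1 = ((1/3)·p_1/p_2)^(1/(0.5)), i.e. raised to the 2 power.
With the ratio pinned down, the budget gives x_1* = M/(p_1 + p_2·(x_2/x_1)) and x_2* = (x_2/x_1)·x_1*.
Numerically x_2/x_1 = 0.002268, so x_1* = 36/(1 + 7·0.002268) = 35.4375 and x_2* = 0.002268·35.4375 = 0.0804.

x_2* = 0.0804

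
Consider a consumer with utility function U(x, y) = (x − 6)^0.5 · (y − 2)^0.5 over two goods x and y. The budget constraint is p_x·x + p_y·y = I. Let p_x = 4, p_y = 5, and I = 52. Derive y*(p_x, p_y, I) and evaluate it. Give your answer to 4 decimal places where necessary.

y* = 3.8

Substituting into the budget: x* = 6 + 0.5·(I − 6·p_x − 2·p_y)/p_x, and y* = 2 + 0.5·(…)/p_y.
Discretionary income = 52 − 6·4 − 2·5 = 18; y* = 2 + 0.5·18/5 = 3.8.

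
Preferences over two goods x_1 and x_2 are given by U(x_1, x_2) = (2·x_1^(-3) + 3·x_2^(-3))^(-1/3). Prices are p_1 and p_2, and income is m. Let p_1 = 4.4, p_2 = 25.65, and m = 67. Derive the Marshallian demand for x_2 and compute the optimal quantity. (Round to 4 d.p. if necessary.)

x_2* = 2.1051

With the ratio pinned down, the budget gives x_1* = m/(p_1 + p_2·(x_2/x_1)) and x_2* = (x_2/x_1)·x_1*.
Numerically x_2/x_1 = 0.71222, so x_1* = 67/(4.4 + 25.65·0.71222) = 2.9557 and x_2* = 0.71222·2.9557 = 2.1051.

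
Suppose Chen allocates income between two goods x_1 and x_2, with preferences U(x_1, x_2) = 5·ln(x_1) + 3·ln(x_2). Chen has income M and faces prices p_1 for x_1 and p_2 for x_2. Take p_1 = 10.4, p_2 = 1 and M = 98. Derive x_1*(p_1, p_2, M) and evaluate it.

Tangency: MRS = (5/3)·x_2/x_1 = p_1/p_2.
So 5·p_2·x_2 = 3·p_1·x_1; combined with the budget, a share 0.625 of income goes to x_1.
Demand: x_1*(p_1,p_2,M) = 0.625·M/p_1 and x_2* = 0.375·M/p_2.
At p_1=10.4, p_2=1, M=98: x_1* = 0.625·98/10.4 = 5.8894.

x_1* = 5.8894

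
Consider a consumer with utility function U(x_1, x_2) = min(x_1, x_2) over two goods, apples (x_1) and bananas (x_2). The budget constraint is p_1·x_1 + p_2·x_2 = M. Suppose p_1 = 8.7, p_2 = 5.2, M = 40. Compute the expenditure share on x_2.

Demand: x_1*(p_1,p_2,M) = M/(p_1 + p_2), x_2* = M/(p_1 + p_2).
Here 8.7 + 5.2 = 13.9, giving x_1* = 2.8777 and x_2* = 2.8777.
Expenditure on x_2: 5.2·2.8777 = 14.964; share = 0.3741.

share on x_2 = 0.3741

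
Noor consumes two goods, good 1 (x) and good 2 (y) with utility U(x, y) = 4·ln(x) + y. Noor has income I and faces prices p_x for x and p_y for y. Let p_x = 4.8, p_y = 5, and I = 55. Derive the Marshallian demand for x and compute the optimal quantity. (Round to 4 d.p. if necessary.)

Set MRS = p_x/p_y: (4/x)/1 = p_x/p_y.
So x*(p_x,p_y) = 4·p_y/p_x, independent of income; and y* = (I − 4·p_y)/p_y.
At the given prices: x* = 4·5/4.8 = 4.1667.

x* = 4.1667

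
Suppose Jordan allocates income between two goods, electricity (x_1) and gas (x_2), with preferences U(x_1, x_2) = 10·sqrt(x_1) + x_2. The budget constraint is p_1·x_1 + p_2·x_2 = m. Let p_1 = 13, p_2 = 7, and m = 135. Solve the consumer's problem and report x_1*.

Thus x_1* = (5·p_2/p_1)² — independent of m — with the rest of income spent on x_2.
Plugging in: x_1* = (5·7/13)² = 7.2485.

x_1* = 7.2485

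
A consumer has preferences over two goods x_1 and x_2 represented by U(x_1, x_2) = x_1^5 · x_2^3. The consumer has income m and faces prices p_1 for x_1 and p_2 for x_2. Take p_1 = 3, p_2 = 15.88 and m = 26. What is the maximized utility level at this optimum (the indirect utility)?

Demand: x_1*(p_1,p_2,m) = 0.625·m/p_1 and x_2* = 0.375·m/p_2.
At p_1=3, p_2=15.88, m=26: x_1* = 0.625·26/3 = 5.4167, x_2* = 0.614.
Utility at the optimum: U(5.4167, 0.614) = 1079.2521.

V = 1079.2521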